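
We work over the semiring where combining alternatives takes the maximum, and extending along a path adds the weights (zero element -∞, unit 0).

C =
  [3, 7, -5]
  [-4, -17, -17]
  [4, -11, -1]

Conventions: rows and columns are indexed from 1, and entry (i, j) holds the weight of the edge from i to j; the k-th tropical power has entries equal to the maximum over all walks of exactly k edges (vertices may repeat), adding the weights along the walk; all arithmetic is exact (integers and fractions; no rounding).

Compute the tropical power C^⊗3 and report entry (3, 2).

C^⊗2:
  [6, 10, -2]
  [-1, 3, -9]
  [7, 11, -1]
C^⊗3:
  [9, 13, 1]
  [2, 6, -6]
  [10, 14, 2]
Key observation: the optimum is the walk 3->1->1->2, with weight 4 + 3 + 7 = 14.
Optimal value attained by: walk 3->1->1->2.
Answer: (C^⊗3)[3][2] = 14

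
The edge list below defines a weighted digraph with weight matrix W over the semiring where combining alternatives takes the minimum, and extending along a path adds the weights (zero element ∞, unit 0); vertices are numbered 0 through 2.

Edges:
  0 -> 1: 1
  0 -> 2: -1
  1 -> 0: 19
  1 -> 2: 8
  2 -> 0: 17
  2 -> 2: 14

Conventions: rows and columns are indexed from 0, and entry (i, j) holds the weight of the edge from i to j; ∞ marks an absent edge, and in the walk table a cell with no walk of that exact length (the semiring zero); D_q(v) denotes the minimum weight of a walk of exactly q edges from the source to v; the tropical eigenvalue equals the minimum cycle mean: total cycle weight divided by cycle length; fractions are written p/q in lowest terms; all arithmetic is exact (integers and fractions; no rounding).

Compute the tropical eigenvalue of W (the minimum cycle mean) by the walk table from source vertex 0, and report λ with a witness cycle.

q=0: [0, ∞, ∞]
q=1: [∞, 1, -1]
q=2: [16, ∞, 9]
q=3: [26, 17, 15]
Optimal cycle mean attained by: cycle 0->2->0, total (-1) + 17, length 2.
Answer: λ = 8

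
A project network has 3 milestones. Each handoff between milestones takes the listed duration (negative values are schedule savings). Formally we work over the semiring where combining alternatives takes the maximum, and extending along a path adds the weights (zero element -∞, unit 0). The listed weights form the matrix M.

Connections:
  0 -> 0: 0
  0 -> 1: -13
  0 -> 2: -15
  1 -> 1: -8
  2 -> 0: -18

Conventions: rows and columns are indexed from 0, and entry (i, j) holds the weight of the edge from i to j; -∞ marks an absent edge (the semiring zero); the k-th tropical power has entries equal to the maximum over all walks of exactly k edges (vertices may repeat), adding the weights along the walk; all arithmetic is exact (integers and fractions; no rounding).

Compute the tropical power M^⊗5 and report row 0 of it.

M^⊗2:
  [0, -13, -15]
  [-∞, -16, -∞]
  [-18, -31, -33]
M^⊗3:
  [0, -13, -15]
  [-∞, -24, -∞]
  [-18, -31, -33]
M^⊗4:
  [0, -13, -15]
  [-∞, -32, -∞]
  [-18, -31, -33]
M^⊗5:
  [0, -13, -15]
  [-∞, -40, -∞]
  [-18, -31, -33]
Answer: row 0 of M^⊗5 = [0, -13, -15]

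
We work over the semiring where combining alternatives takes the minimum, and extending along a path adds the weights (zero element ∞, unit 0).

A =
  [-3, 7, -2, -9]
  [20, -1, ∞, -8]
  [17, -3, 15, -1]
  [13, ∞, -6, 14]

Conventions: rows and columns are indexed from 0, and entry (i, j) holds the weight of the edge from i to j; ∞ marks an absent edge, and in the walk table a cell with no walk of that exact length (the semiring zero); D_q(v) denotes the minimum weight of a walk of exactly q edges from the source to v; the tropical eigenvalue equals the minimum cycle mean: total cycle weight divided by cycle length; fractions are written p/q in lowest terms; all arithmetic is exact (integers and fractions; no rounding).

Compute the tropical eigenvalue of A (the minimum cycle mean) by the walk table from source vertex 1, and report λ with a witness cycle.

q=0: [∞, 0, ∞, ∞]
q=1: [20, -1, ∞, -8]
q=2: [5, -2, -14, -9]
q=3: [2, -17, -15, -15]
q=4: [-2, -18, -21, -25]
Optimal cycle mean attained by: cycle 1->3->2->1, total (-8) + (-6) + (-3), length 3.
Answer: λ = -17/3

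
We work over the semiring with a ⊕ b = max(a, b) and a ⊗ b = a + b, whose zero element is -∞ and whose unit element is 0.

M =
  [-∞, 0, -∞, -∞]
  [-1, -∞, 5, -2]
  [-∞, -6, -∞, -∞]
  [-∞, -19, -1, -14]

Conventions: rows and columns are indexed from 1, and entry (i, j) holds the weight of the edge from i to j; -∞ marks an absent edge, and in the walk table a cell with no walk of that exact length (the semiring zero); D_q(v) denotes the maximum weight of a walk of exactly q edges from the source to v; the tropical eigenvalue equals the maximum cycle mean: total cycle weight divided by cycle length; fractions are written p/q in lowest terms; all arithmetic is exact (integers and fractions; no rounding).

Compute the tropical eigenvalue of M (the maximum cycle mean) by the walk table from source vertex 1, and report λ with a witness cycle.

q=0: [0, -∞, -∞, -∞]
q=1: [-∞, 0, -∞, -∞]
q=2: [-1, -∞, 5, -2]
q=3: [-∞, -1, -3, -16]
q=4: [-2, -9, 4, -3]
Optimal cycle mean attained by: cycle 1->2->1, total 0 + (-1), length 2.
Answer: λ = -1/2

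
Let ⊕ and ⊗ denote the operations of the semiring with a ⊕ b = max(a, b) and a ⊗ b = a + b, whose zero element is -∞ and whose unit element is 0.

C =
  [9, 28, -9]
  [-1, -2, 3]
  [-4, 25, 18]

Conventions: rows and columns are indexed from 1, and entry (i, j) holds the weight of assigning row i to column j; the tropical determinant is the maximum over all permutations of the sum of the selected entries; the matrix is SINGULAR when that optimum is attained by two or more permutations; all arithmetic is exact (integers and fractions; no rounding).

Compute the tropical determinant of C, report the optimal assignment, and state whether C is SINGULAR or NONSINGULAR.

σ = (1, 2, 3): 9 + (-2) + 18 = 25
σ = (1, 3, 2): 9 + 3 + 25 = 37
σ = (2, 1, 3): 28 + (-1) + 18 = 45
σ = (2, 3, 1): 28 + 3 + (-4) = 27
σ = (3, 1, 2): (-9) + (-1) + 25 = 15
σ = (3, 2, 1): (-9) + (-2) + (-4) = -15
Optimal value attained by: σ = (2, 1, 3).
Answer: det⊕(C) = 45; verdict: NONSINGULAR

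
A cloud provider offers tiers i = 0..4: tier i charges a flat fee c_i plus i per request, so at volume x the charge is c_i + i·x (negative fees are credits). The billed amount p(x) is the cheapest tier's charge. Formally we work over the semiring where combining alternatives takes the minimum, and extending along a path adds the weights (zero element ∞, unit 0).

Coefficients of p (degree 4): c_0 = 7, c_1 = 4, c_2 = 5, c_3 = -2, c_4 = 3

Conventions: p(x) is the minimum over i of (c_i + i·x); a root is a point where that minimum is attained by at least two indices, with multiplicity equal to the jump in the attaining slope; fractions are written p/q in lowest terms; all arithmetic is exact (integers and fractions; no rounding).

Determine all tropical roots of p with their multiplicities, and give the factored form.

hull edge (i=0, c=7) to (i=3, c=-2): slope -3, span 3
hull edge (i=3, c=-2) to (i=4, c=3): slope 5, span 1
Factored form: p(x) = 3 ⊗ (x ⊕ (-5)) ⊗ (x ⊕ 3) ⊗ (x ⊕ 3) ⊗ (x ⊕ 3)
Answer: roots = -5 (mult 1), 3 (mult 3)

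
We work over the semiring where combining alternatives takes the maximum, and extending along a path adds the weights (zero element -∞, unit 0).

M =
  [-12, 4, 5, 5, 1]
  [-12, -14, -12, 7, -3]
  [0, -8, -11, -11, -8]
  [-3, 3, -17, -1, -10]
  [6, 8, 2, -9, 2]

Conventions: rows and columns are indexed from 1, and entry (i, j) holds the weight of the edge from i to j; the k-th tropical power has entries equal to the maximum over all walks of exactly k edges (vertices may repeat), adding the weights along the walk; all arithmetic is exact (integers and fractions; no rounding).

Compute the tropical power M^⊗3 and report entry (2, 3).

M^⊗2:
  [7, 9, 3, 11, 3]
  [4, 10, -1, 6, -1]
  [-2, 4, 5, 5, 1]
  [-4, 2, 2, 10, 0]
  [8, 10, 11, 15, 7]
M^⊗3:
  [9, 14, 12, 16, 8]
  [5, 9, 9, 17, 7]
  [7, 9, 3, 11, 3]
  [7, 13, 2, 9, 2]
  [13, 18, 13, 17, 9]
Key observation: the optimum is the walk 2->4->1->3, with weight 7 + (-3) + 5 = 9.
Optimal value attained by: walk 2->4->1->3.
Answer: (M^⊗3)[2][3] = 9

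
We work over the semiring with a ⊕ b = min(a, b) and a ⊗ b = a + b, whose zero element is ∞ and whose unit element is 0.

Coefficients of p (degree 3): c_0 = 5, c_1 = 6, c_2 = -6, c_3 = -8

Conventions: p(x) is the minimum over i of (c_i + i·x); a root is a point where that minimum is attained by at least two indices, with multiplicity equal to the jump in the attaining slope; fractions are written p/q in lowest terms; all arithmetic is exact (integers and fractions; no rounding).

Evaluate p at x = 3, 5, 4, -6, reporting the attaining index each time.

p(3) = min(5+0·3=5, 6+1·3=9, -6+2·3=0, -8+3·3=1) = 0 (attained by i=2)
p(5) = min(5+0·5=5, 6+1·5=11, -6+2·5=4, -8+3·5=7) = 4 (attained by i=2)
p(4) = min(5+0·4=5, 6+1·4=10, -6+2·4=2, -8+3·4=4) = 2 (attained by i=2)
p(-6) = min(5+0·(-6)=5, 6+1·(-6)=0, -6+2·(-6)=-18, -8+3·(-6)=-26) = -26 (attained by i=3)
Answer: p(3) = 0; p(5) = 4; p(4) = 2; p(-6) = -26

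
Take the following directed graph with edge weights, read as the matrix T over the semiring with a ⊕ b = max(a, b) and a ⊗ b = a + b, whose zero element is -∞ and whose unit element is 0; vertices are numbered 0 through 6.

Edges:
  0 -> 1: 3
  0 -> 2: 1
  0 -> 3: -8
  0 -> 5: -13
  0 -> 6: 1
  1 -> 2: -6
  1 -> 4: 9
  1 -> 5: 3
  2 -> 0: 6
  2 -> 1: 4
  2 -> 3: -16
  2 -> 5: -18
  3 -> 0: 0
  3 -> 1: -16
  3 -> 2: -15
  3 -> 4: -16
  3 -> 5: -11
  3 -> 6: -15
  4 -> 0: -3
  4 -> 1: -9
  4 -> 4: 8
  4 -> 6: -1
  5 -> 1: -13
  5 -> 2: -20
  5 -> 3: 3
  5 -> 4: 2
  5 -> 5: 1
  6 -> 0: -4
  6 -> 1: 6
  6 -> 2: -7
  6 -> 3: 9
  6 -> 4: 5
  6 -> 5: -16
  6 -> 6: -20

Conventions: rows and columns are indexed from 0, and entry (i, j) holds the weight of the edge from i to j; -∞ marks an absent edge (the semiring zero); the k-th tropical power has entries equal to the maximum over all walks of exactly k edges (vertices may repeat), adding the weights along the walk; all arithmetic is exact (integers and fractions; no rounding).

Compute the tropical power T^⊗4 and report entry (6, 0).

T^⊗2:
  [7, 7, -3, 10, 12, 6, -19]
  [6, 0, -17, 6, 17, 4, 8]
  [-16, 9, 7, -2, 13, 7, 7]
  [-9, 3, 1, -6, -7, -10, 1]
  [5, 5, -2, 8, 16, -6, 7]
  [3, -7, -12, 4, 10, 2, 1]
  [9, -1, 0, -11, 15, 9, 4]
T^⊗3:
  [10, 10, 8, 9, 20, 10, 11]
  [14, 14, 7, 17, 25, 5, 16]
  [13, 13, 3, 16, 21, 12, 12]
  [7, 7, -3, 10, 12, 6, -8]
  [13, 13, 6, 16, 24, 8, 15]
  [7, 7, 4, 10, 18, 3, 9]
  [12, 12, 10, 13, 23, 10, 14]
T^⊗4:
  [17, 17, 11, 20, 28, 13, 19]
  [22, 22, 15, 25, 33, 17, 24]
  [18, 18, 14, 21, 29, 16, 20]
  [10, 10, 8, 9, 20, 10, 11]
  [21, 21, 14, 24, 32, 16, 23]
  [15, 15, 8, 18, 26, 10, 17]
  [20, 20, 13, 23, 31, 15, 22]
Key observation: the optimum is the walk 6->1->4->4->0, with weight 6 + 9 + 8 + (-3) = 20.
Optimal value attained by: walk 6->1->4->4->0.
Answer: (T^⊗4)[6][0] = 20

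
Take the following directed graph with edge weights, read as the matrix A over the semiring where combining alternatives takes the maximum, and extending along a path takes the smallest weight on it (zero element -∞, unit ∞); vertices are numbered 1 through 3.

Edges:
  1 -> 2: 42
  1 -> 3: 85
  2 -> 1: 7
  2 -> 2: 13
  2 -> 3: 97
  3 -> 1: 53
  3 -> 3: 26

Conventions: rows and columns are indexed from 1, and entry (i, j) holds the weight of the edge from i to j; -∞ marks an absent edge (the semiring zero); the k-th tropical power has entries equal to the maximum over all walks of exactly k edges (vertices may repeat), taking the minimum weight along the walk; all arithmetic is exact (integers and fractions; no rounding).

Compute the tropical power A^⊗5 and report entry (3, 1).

A^⊗2:
  [53, 13, 42]
  [53, 13, 26]
  [26, 42, 53]
A^⊗3:
  [42, 42, 53]
  [26, 42, 53]
  [53, 26, 42]
A^⊗4:
  [53, 42, 42]
  [53, 26, 42]
  [42, 42, 53]
A^⊗5:
  [42, 42, 53]
  [42, 42, 53]
  [53, 42, 42]
Key observation: the optimum is the walk 3->1->3->1->3->1, with weight 53 min 85 min 53 min 85 min 53 = 53.
Optimal value attained by: walk 3->1->3->1->3->1.
Answer: (A^⊗5)[3][1] = 53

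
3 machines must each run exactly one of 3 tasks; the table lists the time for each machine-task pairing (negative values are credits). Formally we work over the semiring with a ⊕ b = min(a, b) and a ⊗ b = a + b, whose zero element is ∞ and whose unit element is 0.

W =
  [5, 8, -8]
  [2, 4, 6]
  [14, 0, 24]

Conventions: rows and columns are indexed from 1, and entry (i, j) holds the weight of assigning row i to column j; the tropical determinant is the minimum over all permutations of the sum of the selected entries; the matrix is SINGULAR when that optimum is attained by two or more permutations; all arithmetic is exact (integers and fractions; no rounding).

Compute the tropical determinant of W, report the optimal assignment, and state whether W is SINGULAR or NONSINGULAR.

σ = (1, 2, 3): 5 + 4 + 24 = 33
σ = (1, 3, 2): 5 + 6 + 0 = 11
σ = (2, 1, 3): 8 + 2 + 24 = 34
σ = (2, 3, 1): 8 + 6 + 14 = 28
σ = (3, 1, 2): (-8) + 2 + 0 = -6
σ = (3, 2, 1): (-8) + 4 + 14 = 10
Optimal value attained by: σ = (3, 1, 2).
Answer: det⊕(W) = -6; verdict: NONSINGULAR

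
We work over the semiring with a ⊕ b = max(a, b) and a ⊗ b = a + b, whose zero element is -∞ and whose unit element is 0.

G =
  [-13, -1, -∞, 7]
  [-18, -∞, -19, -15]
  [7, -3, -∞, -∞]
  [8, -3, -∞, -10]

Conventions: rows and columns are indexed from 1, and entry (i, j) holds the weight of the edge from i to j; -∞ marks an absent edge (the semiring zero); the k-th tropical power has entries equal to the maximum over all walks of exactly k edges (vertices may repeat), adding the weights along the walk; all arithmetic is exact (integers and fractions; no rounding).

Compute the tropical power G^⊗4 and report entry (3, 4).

G^⊗2:
  [15, 4, -20, -3]
  [-7, -18, -∞, -11]
  [-6, 6, -22, 14]
  [-2, 7, -22, 15]
G^⊗3:
  [5, 14, -15, 22]
  [-3, -8, -37, 0]
  [22, 11, -13, 4]
  [23, 12, -12, 5]
G^⊗4:
  [30, 19, -5, 12]
  [8, -3, -27, 4]
  [12, 21, -8, 29]
  [13, 22, -7, 30]
Key observation: the optimum is the walk 3->1->4->1->4, with weight 7 + 7 + 8 + 7 = 29.
Optimal value attained by: walk 3->1->4->1->4.
Answer: (G^⊗4)[3][4] = 29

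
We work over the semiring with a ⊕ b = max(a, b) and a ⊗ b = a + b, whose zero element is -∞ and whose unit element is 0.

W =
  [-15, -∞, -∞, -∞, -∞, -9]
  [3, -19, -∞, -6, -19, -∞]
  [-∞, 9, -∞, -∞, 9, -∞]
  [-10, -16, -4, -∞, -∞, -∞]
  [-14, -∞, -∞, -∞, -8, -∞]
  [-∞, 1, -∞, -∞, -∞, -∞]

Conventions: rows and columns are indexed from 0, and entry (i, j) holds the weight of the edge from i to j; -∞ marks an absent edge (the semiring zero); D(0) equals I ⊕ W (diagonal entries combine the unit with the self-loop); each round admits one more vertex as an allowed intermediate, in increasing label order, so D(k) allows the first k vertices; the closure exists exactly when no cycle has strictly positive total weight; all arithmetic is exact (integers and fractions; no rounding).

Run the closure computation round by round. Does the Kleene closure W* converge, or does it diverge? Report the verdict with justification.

D(0):
  [0, -∞, -∞, -∞, -∞, -9]
  [3, 0, -∞, -6, -19, -∞]
  [-∞, 9, 0, -∞, 9, -∞]
  [-10, -16, -4, 0, -∞, -∞]
  [-14, -∞, -∞, -∞, 0, -∞]
  [-∞, 1, -∞, -∞, -∞, 0]
D(1):
  [0, -∞, -∞, -∞, -∞, -9]
  [3, 0, -∞, -6, -19, -6]
  [-∞, 9, 0, -∞, 9, -∞]
  [-10, -16, -4, 0, -∞, -19]
  [-14, -∞, -∞, -∞, 0, -23]
  [-∞, 1, -∞, -∞, -∞, 0]
D(2):
  [0, -∞, -∞, -∞, -∞, -9]
  [3, 0, -∞, -6, -19, -6]
  [12, 9, 0, 3, 9, 3]
  [-10, -16, -4, 0, -35, -19]
  [-14, -∞, -∞, -∞, 0, -23]
  [4, 1, -∞, -5, -18, 0]
D(3):
  [0, -∞, -∞, -∞, -∞, -9]
  [3, 0, -∞, -6, -19, -6]
  [12, 9, 0, 3, 9, 3]
  [8, 5, -4, 0, 5, -1]
  [-14, -∞, -∞, -∞, 0, -23]
  [4, 1, -∞, -5, -18, 0]
D(4):
  [0, -∞, -∞, -∞, -∞, -9]
  [3, 0, -10, -6, -1, -6]
  [12, 9, 0, 3, 9, 3]
  [8, 5, -4, 0, 5, -1]
  [-14, -∞, -∞, -∞, 0, -23]
  [4, 1, -9, -5, 0, 0]
D(5):
  [0, -∞, -∞, -∞, -∞, -9]
  [3, 0, -10, -6, -1, -6]
  [12, 9, 0, 3, 9, 3]
  [8, 5, -4, 0, 5, -1]
  [-14, -∞, -∞, -∞, 0, -23]
  [4, 1, -9, -5, 0, 0]
D(6):
  [0, -8, -18, -14, -9, -9]
  [3, 0, -10, -6, -1, -6]
  [12, 9, 0, 3, 9, 3]
  [8, 5, -4, 0, 5, -1]
  [-14, -22, -32, -28, 0, -23]
  [4, 1, -9, -5, 0, 0]
Key observation: every diagonal entry stays at the unit through all rounds, so no improving cycle exists.
Answer: CONVERGES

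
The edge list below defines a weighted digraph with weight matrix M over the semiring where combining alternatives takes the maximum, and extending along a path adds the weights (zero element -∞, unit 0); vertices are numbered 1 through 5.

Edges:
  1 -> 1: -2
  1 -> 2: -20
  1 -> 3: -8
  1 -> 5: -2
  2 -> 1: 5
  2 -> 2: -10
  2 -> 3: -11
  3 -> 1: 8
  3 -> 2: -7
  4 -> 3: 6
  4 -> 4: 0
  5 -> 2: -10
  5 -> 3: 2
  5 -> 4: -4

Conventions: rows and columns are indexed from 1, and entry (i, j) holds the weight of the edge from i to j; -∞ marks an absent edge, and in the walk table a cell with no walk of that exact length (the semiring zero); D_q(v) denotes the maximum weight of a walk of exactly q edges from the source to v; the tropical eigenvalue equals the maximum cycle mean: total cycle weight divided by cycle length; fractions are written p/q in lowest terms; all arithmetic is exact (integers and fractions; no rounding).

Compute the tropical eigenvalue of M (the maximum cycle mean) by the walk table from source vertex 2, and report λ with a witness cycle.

q=0: [-∞, 0, -∞, -∞, -∞]
q=1: [5, -10, -11, -∞, -∞]
q=2: [3, -15, -3, -∞, 3]
q=3: [5, -7, 5, -1, 1]
q=4: [13, -2, 5, -1, 3]
q=5: [13, -2, 5, -1, 11]
Optimal cycle mean attained by: cycle 1->5->3->1, total (-2) + 2 + 8, length 3.
Answer: λ = 8/3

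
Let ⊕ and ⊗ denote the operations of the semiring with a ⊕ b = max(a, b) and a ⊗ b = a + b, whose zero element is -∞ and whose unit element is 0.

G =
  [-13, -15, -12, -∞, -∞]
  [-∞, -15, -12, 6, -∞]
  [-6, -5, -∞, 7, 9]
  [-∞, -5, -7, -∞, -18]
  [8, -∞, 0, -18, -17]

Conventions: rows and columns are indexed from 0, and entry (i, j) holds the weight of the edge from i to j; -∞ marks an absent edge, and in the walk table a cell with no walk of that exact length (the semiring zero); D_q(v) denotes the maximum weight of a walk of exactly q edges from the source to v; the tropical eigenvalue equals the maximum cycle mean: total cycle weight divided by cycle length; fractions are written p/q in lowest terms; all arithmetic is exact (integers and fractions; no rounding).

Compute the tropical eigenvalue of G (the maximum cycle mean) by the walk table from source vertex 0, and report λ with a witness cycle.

q=0: [0, -∞, -∞, -∞, -∞]
q=1: [-13, -15, -12, -∞, -∞]
q=2: [-18, -17, -25, -5, -3]
q=3: [5, -10, -3, -11, -16]
q=4: [-8, -8, -7, 4, 6]
q=5: [14, -1, 6, 0, 2]
Optimal cycle mean attained by: cycle 2->4->2, total 9 + 0, length 2.
Answer: λ = 9/2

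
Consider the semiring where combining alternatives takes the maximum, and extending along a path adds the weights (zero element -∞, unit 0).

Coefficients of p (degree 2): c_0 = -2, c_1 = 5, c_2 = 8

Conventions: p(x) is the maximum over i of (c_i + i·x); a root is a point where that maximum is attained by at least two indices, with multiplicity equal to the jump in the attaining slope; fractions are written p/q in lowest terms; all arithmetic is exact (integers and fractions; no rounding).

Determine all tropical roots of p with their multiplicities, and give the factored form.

hull edge (i=0, c=-2) to (i=1, c=5): slope 7, span 1
hull edge (i=1, c=5) to (i=2, c=8): slope 3, span 1
Factored form: p(x) = 8 ⊗ (x ⊕ (-7)) ⊗ (x ⊕ (-3))
Answer: roots = -7 (mult 1), -3 (mult 1)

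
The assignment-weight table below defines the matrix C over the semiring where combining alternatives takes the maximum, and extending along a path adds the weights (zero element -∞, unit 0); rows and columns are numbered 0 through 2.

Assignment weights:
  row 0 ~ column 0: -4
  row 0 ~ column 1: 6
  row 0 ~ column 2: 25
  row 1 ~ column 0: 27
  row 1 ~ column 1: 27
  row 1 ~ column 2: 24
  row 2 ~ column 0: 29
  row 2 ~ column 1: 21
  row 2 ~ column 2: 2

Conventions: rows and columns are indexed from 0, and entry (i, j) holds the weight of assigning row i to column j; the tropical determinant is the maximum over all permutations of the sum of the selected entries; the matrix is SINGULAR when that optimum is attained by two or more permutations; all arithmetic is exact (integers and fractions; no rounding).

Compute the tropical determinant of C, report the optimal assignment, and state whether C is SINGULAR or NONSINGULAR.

σ = (0, 1, 2): (-4) + 27 + 2 = 25
σ = (0, 2, 1): (-4) + 24 + 21 = 41
σ = (1, 0, 2): 6 + 27 + 2 = 35
σ = (1, 2, 0): 6 + 24 + 29 = 59
σ = (2, 0, 1): 25 + 27 + 21 = 73
σ = (2, 1, 0): 25 + 27 + 29 = 81
Optimal value attained by: σ = (2, 1, 0).
Answer: det⊕(C) = 81; verdict: NONSINGULAR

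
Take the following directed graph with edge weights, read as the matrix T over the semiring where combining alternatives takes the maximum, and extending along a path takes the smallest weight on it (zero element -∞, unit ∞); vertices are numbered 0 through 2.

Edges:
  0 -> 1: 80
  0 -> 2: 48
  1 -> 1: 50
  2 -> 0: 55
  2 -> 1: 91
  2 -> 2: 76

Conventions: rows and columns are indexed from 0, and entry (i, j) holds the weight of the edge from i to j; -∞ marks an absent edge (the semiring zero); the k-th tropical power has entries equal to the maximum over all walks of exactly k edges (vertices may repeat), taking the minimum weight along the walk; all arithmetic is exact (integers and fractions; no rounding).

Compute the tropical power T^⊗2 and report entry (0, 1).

T^⊗2:
  [48, 50, 48]
  [-∞, 50, -∞]
  [55, 76, 76]
Key observation: the optimum is the walk 0->1->1, with weight 80 min 50 = 50.
Optimal value attained by: walk 0->1->1.
Answer: (T^⊗2)[0][1] = 50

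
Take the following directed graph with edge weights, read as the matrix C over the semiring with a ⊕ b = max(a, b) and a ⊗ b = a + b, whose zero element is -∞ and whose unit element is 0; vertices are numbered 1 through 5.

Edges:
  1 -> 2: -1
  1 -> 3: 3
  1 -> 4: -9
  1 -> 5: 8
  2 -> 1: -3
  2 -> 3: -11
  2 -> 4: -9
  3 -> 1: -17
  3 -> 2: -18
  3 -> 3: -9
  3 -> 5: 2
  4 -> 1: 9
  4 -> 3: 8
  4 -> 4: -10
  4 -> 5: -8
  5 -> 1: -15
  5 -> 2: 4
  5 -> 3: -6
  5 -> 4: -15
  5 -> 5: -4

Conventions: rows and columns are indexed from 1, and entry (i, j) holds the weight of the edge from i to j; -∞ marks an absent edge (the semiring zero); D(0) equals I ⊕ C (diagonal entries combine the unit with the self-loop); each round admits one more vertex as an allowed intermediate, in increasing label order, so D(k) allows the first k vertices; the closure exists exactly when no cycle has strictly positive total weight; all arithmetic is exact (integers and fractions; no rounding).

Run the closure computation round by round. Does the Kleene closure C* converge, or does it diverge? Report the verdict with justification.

D(0):
  [0, -1, 3, -9, 8]
  [-3, 0, -11, -9, -∞]
  [-17, -18, 0, -∞, 2]
  [9, -∞, 8, 0, -8]
  [-15, 4, -6, -15, 0]
D(1):
  [0, -1, 3, -9, 8]
  [-3, 0, 0, -9, 5]
  [-17, -18, 0, -26, 2]
  [9, 8, 12, 0, 17]
  [-15, 4, -6, -15, 0]
Detection: at round 2, diagonal entry (5, 5) turns strictly positive.
Key observation: the cycle 5->2->1->5 has total weight 4 + (-3) + 8, which is strictly positive.
Answer: DIVERGES — positive cycle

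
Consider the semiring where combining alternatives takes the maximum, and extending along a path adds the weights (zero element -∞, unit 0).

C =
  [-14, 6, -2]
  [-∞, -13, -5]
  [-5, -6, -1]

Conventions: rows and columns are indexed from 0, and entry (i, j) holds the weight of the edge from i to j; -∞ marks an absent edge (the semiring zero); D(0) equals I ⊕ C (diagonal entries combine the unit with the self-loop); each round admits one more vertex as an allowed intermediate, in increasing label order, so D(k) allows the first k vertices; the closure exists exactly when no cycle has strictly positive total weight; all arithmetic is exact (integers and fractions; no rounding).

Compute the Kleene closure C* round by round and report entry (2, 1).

D(0):
  [0, 6, -2]
  [-∞, 0, -5]
  [-5, -6, 0]
D(1):
  [0, 6, -2]
  [-∞, 0, -5]
  [-5, 1, 0]
D(2):
  [0, 6, 1]
  [-∞, 0, -5]
  [-5, 1, 0]
D(3):
  [0, 6, 1]
  [-10, 0, -5]
  [-5, 1, 0]
Answer: C*[2][1] = 1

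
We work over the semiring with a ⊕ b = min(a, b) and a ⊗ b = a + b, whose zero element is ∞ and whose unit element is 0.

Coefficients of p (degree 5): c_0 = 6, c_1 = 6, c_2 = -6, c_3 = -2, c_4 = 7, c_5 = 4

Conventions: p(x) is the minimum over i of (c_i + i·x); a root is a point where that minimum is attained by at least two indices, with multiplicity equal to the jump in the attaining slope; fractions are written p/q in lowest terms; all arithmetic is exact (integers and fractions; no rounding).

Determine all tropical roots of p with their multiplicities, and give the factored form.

hull edge (i=0, c=6) to (i=2, c=-6): slope -6, span 2
hull edge (i=2, c=-6) to (i=5, c=4): slope 10/3, span 3
Factored form: p(x) = 4 ⊗ (x ⊕ (-10/3)) ⊗ (x ⊕ (-10/3)) ⊗ (x ⊕ (-10/3)) ⊗ (x ⊕ 6) ⊗ (x ⊕ 6)
Answer: roots = -10/3 (mult 3), 6 (mult 2)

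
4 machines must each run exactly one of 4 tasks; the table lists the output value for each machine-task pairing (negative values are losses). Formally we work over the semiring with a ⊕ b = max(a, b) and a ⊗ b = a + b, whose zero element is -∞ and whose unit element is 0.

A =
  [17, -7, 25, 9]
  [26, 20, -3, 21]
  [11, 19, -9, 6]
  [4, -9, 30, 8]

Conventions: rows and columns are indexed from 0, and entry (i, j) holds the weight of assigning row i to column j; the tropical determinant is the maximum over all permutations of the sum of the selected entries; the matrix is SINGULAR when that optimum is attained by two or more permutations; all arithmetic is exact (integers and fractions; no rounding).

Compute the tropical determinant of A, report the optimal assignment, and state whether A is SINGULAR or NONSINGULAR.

σ = (0, 1, 2, 3): 17 + 20 + (-9) + 8 = 36
σ = (0, 1, 3, 2): 17 + 20 + 6 + 30 = 73
σ = (0, 2, 1, 3): 17 + (-3) + 19 + 8 = 41
σ = (0, 2, 3, 1): 17 + (-3) + 6 + (-9) = 11
σ = (0, 3, 1, 2): 17 + 21 + 19 + 30 = 87
σ = (0, 3, 2, 1): 17 + 21 + (-9) + (-9) = 20
σ = (1, 0, 2, 3): (-7) + 26 + (-9) + 8 = 18
σ = (1, 0, 3, 2): (-7) + 26 + 6 + 30 = 55
σ = (1, 2, 0, 3): (-7) + (-3) + 11 + 8 = 9
σ = (1, 2, 3, 0): (-7) + (-3) + 6 + 4 = 0
σ = (1, 3, 0, 2): (-7) + 21 + 11 + 30 = 55
σ = (1, 3, 2, 0): (-7) + 21 + (-9) + 4 = 9
σ = (2, 0, 1, 3): 25 + 26 + 19 + 8 = 78
σ = (2, 0, 3, 1): 25 + 26 + 6 + (-9) = 48
σ = (2, 1, 0, 3): 25 + 20 + 11 + 8 = 64
σ = (2, 1, 3, 0): 25 + 20 + 6 + 4 = 55
σ = (2, 3, 0, 1): 25 + 21 + 11 + (-9) = 48
σ = (2, 3, 1, 0): 25 + 21 + 19 + 4 = 69
σ = (3, 0, 1, 2): 9 + 26 + 19 + 30 = 84
σ = (3, 0, 2, 1): 9 + 26 + (-9) + (-9) = 17
σ = (3, 1, 0, 2): 9 + 20 + 11 + 30 = 70
σ = (3, 1, 2, 0): 9 + 20 + (-9) + 4 = 24
σ = (3, 2, 0, 1): 9 + (-3) + 11 + (-9) = 8
σ = (3, 2, 1, 0): 9 + (-3) + 19 + 4 = 29
Optimal value attained by: σ = (0, 3, 1, 2).
Answer: det⊕(A) = 87; verdict: NONSINGULAR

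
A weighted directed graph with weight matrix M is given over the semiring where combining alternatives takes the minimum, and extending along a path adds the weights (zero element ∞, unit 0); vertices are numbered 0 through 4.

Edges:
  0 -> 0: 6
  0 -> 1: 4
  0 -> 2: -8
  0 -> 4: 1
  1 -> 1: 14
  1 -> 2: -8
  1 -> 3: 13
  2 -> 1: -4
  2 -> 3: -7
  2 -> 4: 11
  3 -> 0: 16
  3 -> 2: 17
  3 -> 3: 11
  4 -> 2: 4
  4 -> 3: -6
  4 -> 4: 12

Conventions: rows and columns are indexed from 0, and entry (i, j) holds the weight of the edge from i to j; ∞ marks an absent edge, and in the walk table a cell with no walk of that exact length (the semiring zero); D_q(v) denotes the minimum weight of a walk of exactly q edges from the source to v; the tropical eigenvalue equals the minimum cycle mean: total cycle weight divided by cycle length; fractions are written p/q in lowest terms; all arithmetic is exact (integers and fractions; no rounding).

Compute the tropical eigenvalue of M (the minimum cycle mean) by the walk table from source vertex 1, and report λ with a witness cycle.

q=0: [∞, 0, ∞, ∞, ∞]
q=1: [∞, 14, -8, 13, ∞]
q=2: [29, -12, 6, -15, 3]
q=3: [1, 2, -20, -4, 15]
q=4: [7, -24, -7, -27, -9]
q=5: [-11, -11, -32, -16, 3]
Optimal cycle mean attained by: cycle 1->2->1, total (-8) + (-4), length 2.
Answer: λ = -6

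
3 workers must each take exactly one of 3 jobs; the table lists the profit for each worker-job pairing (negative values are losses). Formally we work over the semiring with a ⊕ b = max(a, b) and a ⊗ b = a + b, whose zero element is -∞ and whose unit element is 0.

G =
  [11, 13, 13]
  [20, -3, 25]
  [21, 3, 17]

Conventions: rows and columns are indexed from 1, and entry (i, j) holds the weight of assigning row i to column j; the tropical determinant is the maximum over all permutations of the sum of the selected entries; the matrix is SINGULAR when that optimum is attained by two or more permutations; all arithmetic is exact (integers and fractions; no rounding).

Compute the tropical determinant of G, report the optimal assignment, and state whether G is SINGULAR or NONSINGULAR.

σ = (1, 2, 3): 11 + (-3) + 17 = 25
σ = (1, 3, 2): 11 + 25 + 3 = 39
σ = (2, 1, 3): 13 + 20 + 17 = 50
σ = (2, 3, 1): 13 + 25 + 21 = 59
σ = (3, 1, 2): 13 + 20 + 3 = 36
σ = (3, 2, 1): 13 + (-3) + 21 = 31
Optimal value attained by: σ = (2, 3, 1).
Answer: det⊕(G) = 59; verdict: NONSINGULAR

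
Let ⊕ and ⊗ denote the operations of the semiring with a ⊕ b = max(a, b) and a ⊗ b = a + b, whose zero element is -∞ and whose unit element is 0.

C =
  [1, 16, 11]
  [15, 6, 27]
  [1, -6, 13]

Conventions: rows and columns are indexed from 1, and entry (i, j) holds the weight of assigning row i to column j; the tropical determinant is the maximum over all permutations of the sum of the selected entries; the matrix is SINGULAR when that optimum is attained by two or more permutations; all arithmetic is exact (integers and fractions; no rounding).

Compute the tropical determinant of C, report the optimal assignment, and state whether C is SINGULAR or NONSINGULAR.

σ = (1, 2, 3): 1 + 6 + 13 = 20
σ = (1, 3, 2): 1 + 27 + (-6) = 22
σ = (2, 1, 3): 16 + 15 + 13 = 44
σ = (2, 3, 1): 16 + 27 + 1 = 44
σ = (3, 1, 2): 11 + 15 + (-6) = 20
σ = (3, 2, 1): 11 + 6 + 1 = 18
Optimal value attained by: σ = (2, 1, 3).
Answer: det⊕(C) = 44; verdict: SINGULAR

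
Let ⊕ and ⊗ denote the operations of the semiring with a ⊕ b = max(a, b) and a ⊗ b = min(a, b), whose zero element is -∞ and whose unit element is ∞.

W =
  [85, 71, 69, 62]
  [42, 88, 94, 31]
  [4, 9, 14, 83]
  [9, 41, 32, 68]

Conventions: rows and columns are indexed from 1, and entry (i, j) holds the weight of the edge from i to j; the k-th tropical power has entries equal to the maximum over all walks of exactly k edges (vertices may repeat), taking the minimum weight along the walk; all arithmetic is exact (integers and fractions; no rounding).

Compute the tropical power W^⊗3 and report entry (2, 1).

W^⊗2:
  [85, 71, 71, 69]
  [42, 88, 88, 83]
  [9, 41, 32, 68]
  [41, 41, 41, 68]
W^⊗3:
  [85, 71, 71, 71]
  [42, 88, 88, 83]
  [41, 41, 41, 68]
  [41, 41, 41, 68]
Key observation: the optimum is the walk 2->1->1->1, with weight 42 min 85 min 85 = 42.
Optimal value attained by: walk 2->1->1->1.
Answer: (W^⊗3)[2][1] = 42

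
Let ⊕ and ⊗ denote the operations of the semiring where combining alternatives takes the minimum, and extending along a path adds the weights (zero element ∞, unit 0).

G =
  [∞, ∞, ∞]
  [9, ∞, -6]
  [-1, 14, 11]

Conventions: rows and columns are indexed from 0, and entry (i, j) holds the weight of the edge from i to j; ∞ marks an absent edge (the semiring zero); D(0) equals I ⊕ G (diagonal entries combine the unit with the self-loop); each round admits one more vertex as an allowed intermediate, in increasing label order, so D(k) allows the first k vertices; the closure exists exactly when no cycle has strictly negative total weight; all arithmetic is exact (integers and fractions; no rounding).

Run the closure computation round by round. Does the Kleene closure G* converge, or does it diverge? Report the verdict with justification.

D(0):
  [0, ∞, ∞]
  [9, 0, -6]
  [-1, 14, 0]
D(1):
  [0, ∞, ∞]
  [9, 0, -6]
  [-1, 14, 0]
D(2):
  [0, ∞, ∞]
  [9, 0, -6]
  [-1, 14, 0]
D(3):
  [0, ∞, ∞]
  [-7, 0, -6]
  [-1, 14, 0]
Key observation: every diagonal entry stays at the unit through all rounds, so no improving cycle exists.
Answer: CONVERGES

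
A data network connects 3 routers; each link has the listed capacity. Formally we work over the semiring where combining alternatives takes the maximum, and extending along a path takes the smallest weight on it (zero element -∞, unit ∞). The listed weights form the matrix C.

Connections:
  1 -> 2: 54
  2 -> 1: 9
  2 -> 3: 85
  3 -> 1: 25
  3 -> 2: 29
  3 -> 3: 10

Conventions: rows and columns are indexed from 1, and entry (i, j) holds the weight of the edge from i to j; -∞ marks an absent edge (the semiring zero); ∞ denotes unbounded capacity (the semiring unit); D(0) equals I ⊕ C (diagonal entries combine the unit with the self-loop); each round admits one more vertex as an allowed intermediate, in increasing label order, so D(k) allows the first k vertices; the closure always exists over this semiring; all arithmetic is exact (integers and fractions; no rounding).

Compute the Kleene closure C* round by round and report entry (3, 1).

D(0):
  [∞, 54, -∞]
  [9, ∞, 85]
  [25, 29, ∞]
D(1):
  [∞, 54, -∞]
  [9, ∞, 85]
  [25, 29, ∞]
D(2):
  [∞, 54, 54]
  [9, ∞, 85]
  [25, 29, ∞]
D(3):
  [∞, 54, 54]
  [25, ∞, 85]
  [25, 29, ∞]
Answer: C*[3][1] = 25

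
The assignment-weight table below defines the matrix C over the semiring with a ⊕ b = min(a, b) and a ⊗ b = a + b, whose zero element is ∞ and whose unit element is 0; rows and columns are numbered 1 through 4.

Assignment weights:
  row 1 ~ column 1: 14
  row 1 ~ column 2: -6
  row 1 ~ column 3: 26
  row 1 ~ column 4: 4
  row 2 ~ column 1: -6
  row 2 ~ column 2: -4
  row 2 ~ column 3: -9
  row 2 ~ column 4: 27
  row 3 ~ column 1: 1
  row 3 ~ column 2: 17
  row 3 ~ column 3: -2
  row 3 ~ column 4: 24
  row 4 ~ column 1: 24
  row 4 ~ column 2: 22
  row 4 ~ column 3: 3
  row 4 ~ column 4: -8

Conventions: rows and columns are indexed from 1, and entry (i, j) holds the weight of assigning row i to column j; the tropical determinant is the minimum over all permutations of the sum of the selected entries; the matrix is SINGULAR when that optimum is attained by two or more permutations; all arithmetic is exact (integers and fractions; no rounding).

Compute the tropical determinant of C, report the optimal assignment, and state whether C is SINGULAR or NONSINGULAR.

σ = (1, 2, 3, 4): 14 + (-4) + (-2) + (-8) = 0
σ = (1, 2, 4, 3): 14 + (-4) + 24 + 3 = 37
σ = (1, 3, 2, 4): 14 + (-9) + 17 + (-8) = 14
σ = (1, 3, 4, 2): 14 + (-9) + 24 + 22 = 51
σ = (1, 4, 2, 3): 14 + 27 + 17 + 3 = 61
σ = (1, 4, 3, 2): 14 + 27 + (-2) + 22 = 61
σ = (2, 1, 3, 4): (-6) + (-6) + (-2) + (-8) = -22
σ = (2, 1, 4, 3): (-6) + (-6) + 24 + 3 = 15
σ = (2, 3, 1, 4): (-6) + (-9) + 1 + (-8) = -22
σ = (2, 3, 4, 1): (-6) + (-9) + 24 + 24 = 33
σ = (2, 4, 1, 3): (-6) + 27 + 1 + 3 = 25
σ = (2, 4, 3, 1): (-6) + 27 + (-2) + 24 = 43
σ = (3, 1, 2, 4): 26 + (-6) + 17 + (-8) = 29
σ = (3, 1, 4, 2): 26 + (-6) + 24 + 22 = 66
σ = (3, 2, 1, 4): 26 + (-4) + 1 + (-8) = 15
σ = (3, 2, 4, 1): 26 + (-4) + 24 + 24 = 70
σ = (3, 4, 1, 2): 26 + 27 + 1 + 22 = 76
σ = (3, 4, 2, 1): 26 + 27 + 17 + 24 = 94
σ = (4, 1, 2, 3): 4 + (-6) + 17 + 3 = 18
σ = (4, 1, 3, 2): 4 + (-6) + (-2) + 22 = 18
σ = (4, 2, 1, 3): 4 + (-4) + 1 + 3 = 4
σ = (4, 2, 3, 1): 4 + (-4) + (-2) + 24 = 22
σ = (4, 3, 1, 2): 4 + (-9) + 1 + 22 = 18
σ = (4, 3, 2, 1): 4 + (-9) + 17 + 24 = 36
Optimal value attained by: σ = (2, 1, 3, 4).
Answer: det⊕(C) = -22; verdict: SINGULAR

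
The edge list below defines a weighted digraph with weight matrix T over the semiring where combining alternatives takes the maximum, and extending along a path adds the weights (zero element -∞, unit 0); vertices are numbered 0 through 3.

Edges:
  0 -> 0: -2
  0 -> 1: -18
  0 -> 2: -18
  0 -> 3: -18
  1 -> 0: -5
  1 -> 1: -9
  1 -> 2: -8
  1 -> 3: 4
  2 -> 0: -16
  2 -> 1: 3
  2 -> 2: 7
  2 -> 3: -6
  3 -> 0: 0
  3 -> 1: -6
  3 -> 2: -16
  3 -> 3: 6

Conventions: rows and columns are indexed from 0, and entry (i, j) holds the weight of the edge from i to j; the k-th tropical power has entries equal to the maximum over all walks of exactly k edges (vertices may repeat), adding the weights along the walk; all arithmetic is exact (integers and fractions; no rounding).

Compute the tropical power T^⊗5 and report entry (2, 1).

T^⊗2:
  [-4, -15, -11, -12]
  [4, -2, -1, 10]
  [-2, 10, 14, 7]
  [6, 0, -9, 12]
T^⊗3:
  [-6, -8, -4, -6]
  [10, 4, 6, 16]
  [7, 17, 21, 14]
  [12, 6, -2, 18]
T^⊗4:
  [-6, -1, 3, 0]
  [16, 10, 13, 22]
  [14, 24, 28, 21]
  [18, 12, 5, 24]
T^⊗5:
  [0, 6, 10, 6]
  [22, 16, 20, 28]
  [21, 31, 35, 28]
  [24, 18, 12, 30]
Key observation: the optimum is the walk 2->2->2->2->2->1, with weight 7 + 7 + 7 + 7 + 3 = 31.
Optimal value attained by: walk 2->2->2->2->2->1.
Answer: (T^⊗5)[2][1] = 31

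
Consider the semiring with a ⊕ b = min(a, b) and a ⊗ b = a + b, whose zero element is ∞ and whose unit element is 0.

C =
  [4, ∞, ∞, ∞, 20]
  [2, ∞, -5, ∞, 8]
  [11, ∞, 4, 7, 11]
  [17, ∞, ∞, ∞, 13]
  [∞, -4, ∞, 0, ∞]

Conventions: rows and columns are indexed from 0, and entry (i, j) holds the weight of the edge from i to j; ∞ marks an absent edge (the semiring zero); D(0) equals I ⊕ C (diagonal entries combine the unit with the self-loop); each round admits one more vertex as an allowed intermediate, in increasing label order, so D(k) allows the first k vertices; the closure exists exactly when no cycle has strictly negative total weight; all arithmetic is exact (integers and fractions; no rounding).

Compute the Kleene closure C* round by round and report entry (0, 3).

D(0):
  [0, ∞, ∞, ∞, 20]
  [2, 0, -5, ∞, 8]
  [11, ∞, 0, 7, 11]
  [17, ∞, ∞, 0, 13]
  [∞, -4, ∞, 0, 0]
D(1):
  [0, ∞, ∞, ∞, 20]
  [2, 0, -5, ∞, 8]
  [11, ∞, 0, 7, 11]
  [17, ∞, ∞, 0, 13]
  [∞, -4, ∞, 0, 0]
D(2):
  [0, ∞, ∞, ∞, 20]
  [2, 0, -5, ∞, 8]
  [11, ∞, 0, 7, 11]
  [17, ∞, ∞, 0, 13]
  [-2, -4, -9, 0, 0]
D(3):
  [0, ∞, ∞, ∞, 20]
  [2, 0, -5, 2, 6]
  [11, ∞, 0, 7, 11]
  [17, ∞, ∞, 0, 13]
  [-2, -4, -9, -2, 0]
D(4):
  [0, ∞, ∞, ∞, 20]
  [2, 0, -5, 2, 6]
  [11, ∞, 0, 7, 11]
  [17, ∞, ∞, 0, 13]
  [-2, -4, -9, -2, 0]
D(5):
  [0, 16, 11, 18, 20]
  [2, 0, -5, 2, 6]
  [9, 7, 0, 7, 11]
  [11, 9, 4, 0, 13]
  [-2, -4, -9, -2, 0]
Answer: C*[0][3] = 18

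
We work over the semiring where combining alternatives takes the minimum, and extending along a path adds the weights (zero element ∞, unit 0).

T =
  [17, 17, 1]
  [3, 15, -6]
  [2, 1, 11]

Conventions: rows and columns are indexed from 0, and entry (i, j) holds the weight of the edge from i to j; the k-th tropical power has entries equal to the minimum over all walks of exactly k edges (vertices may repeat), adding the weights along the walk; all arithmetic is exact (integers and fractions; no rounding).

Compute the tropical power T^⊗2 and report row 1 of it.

T^⊗2:
  [3, 2, 11]
  [-4, -5, 4]
  [4, 12, -5]
Answer: row 1 of T^⊗2 = [-4, -5, 4]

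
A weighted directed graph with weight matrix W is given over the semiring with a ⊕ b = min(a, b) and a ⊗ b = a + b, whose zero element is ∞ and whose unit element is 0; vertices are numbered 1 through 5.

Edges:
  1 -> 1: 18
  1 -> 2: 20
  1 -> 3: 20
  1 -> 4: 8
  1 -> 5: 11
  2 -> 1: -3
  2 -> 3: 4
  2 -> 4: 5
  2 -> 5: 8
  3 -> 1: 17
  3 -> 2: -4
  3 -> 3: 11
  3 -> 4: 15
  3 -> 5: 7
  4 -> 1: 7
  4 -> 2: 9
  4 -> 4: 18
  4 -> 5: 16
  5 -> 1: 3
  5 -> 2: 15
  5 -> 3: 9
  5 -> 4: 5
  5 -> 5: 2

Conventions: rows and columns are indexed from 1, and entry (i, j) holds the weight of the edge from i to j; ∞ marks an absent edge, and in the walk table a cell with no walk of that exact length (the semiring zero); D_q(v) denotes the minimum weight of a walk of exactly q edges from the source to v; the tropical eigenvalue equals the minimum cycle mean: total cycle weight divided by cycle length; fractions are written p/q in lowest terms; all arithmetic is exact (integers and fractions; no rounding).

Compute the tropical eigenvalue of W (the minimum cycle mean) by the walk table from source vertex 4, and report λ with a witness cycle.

q=0: [∞, ∞, ∞, 0, ∞]
q=1: [7, 9, ∞, 18, 16]
q=2: [6, 27, 13, 14, 17]
q=3: [20, 9, 24, 14, 17]
q=4: [6, 20, 13, 14, 17]
q=5: [17, 9, 24, 14, 17]
Optimal cycle mean attained by: cycle 2->3->2, total 4 + (-4), length 2.
Answer: λ = 0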